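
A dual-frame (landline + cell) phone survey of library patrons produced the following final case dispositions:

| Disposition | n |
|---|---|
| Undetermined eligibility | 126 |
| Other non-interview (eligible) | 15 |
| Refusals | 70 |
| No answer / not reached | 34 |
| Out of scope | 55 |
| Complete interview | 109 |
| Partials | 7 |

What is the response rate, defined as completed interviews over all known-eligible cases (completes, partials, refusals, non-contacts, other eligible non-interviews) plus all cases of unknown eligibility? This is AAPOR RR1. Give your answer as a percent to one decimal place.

Numerator = 109
Denominator = 109 + 7 + 70 + 34 + 15 + 126 = 361
RR1 = 109 / 361 = 0.3019

30.2%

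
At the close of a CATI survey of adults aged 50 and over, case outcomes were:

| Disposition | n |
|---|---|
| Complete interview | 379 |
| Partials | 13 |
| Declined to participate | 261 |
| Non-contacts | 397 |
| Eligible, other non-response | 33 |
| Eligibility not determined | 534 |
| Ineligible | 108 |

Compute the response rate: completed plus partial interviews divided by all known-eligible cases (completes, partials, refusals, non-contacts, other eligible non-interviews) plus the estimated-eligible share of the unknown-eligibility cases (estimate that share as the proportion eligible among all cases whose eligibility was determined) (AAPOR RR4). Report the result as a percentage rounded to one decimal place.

25.0%

Numerator: 379 + 13 = 392
Eligible (known): 379 + 13 + 261 + 397 + 33 = 1083
e = 1083 / (1083 + 108) = 1083 / 1191 = 0.9093
Eligible share of unknowns: 0.9093 × 534 = 485.57
Base: 1083 + 485.57 = 1568.57
RR4 = 392 / 1568.57 = 0.2499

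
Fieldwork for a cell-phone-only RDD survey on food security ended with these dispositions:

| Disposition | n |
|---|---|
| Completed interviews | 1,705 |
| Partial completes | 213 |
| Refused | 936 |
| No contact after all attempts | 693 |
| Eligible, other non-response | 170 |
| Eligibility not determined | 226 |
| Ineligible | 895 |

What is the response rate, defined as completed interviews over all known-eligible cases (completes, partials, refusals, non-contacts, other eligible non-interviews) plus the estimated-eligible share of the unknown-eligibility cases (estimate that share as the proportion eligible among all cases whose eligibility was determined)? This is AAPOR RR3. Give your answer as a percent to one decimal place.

43.7%

Num = 1705
Known eligible = 1705 + 213 + 936 + 693 + 170 = 3717
e = 3717 / (3717 + 895) = 3717 / 4612 = 0.8059
Estimated eligible among unknowns = 0.8059 × 226 = 182.13
Denom = 3717 + 182.13 = 3899.13
RR3 = 1705 / 3899.13 = 0.4373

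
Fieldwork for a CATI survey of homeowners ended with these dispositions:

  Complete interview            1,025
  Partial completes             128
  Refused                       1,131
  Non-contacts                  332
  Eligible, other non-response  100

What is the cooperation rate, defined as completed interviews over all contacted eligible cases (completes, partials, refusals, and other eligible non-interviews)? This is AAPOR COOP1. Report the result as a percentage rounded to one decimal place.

Num → 1025
Denominator → 1025 + 128 + 1131 + 100 = 2384
COOP1 = 1025 / 2384 = 0.4299

43.0%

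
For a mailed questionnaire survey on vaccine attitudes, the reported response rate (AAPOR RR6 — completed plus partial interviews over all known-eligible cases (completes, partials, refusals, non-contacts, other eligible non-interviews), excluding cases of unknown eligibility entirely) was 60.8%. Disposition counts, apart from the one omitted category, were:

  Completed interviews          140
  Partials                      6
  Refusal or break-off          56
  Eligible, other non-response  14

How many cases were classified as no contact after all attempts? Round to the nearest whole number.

24

Num → 140 + 6 = 146
RR6 = 146 / D = 0.608
D = 146 / 0.608 = 240.1
Remaining denominator categories sum to 216
no contact after all attempts = 240.1 − 216 ≈ 24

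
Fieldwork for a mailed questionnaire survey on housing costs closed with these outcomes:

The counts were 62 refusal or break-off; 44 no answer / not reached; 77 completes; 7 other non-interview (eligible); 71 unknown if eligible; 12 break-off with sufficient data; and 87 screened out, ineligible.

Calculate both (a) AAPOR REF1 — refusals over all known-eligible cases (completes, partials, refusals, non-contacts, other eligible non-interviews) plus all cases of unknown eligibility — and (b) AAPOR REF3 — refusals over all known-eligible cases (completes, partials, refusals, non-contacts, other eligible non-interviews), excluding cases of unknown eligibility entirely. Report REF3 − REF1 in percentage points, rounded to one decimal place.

Numerator → 62
Denom → 77 + 12 + 62 + 44 + 7 + 71 = 273
REF1 = 62 / 273 = 0.2271
Denom → 77 + 12 + 62 + 44 + 7 = 202
REF3 = 62 / 202 = 0.3069
Difference = 30.69 − 22.71 = 7.98 percentage points

8.0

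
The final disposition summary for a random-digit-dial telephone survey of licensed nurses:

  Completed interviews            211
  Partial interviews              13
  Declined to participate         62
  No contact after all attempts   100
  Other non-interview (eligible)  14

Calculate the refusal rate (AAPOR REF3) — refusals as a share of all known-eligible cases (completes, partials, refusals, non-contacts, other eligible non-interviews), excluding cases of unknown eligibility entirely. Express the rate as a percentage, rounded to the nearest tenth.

Numerator: 62
Base: 211 + 13 + 62 + 100 + 14 = 400
REF3 = 62 / 400 = 0.1550

15.5%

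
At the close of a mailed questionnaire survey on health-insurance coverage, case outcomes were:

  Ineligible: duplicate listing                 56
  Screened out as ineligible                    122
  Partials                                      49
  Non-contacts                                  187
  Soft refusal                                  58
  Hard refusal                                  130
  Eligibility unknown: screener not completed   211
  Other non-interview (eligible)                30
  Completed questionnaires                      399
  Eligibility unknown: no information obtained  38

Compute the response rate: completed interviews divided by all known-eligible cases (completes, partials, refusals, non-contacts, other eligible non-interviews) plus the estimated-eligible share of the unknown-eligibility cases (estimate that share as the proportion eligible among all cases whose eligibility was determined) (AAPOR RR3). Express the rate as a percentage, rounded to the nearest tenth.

37.7%

Refusal or break-off = 130 + 58 = 188
Unknown eligibility = 211 + 38 = 249
Out of scope = 122 + 56 = 178
Num: 399
Eligible (known): 399 + 49 + 188 + 187 + 30 = 853
e = 853 / (853 + 178) = 853 / 1031 = 0.8274
Estimated eligible among unknowns: 0.8274 × 249 = 206.02
Denom: 853 + 206.02 = 1059.02
RR3 = 399 / 1059.02 = 0.3768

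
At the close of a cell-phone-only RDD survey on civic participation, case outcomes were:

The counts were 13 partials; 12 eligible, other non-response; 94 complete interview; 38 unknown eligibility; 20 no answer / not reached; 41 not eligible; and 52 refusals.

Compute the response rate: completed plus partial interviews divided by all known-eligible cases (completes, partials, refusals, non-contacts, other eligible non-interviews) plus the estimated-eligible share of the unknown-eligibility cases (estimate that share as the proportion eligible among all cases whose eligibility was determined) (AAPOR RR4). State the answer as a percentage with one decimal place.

48.1%

Top → 94 + 13 = 107
Known eligible → 94 + 13 + 52 + 20 + 12 = 191
e = 191 / (191 + 41) = 191 / 232 = 0.8233
Estimated eligible among unknowns → 0.8233 × 38 = 31.29
Base → 191 + 31.29 = 222.29
RR4 = 107 / 222.29 = 0.4814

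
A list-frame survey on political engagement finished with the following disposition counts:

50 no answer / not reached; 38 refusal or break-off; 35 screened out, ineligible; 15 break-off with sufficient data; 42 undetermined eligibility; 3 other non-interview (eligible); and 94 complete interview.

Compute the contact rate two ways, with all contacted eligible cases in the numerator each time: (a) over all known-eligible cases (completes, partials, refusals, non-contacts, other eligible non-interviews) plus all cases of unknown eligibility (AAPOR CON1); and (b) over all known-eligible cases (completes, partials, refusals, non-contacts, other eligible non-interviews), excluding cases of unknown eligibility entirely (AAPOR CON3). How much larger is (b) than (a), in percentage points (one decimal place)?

Numerator = 94 + 15 + 38 + 3 = 150
Base = 94 + 15 + 38 + 50 + 3 + 42 = 242
CON1 = 150 / 242 = 0.6198
Base = 94 + 15 + 38 + 50 + 3 = 200
CON3 = 150 / 200 = 0.7500
Difference = 75.00 − 61.98 = 13.02 percentage points

13.0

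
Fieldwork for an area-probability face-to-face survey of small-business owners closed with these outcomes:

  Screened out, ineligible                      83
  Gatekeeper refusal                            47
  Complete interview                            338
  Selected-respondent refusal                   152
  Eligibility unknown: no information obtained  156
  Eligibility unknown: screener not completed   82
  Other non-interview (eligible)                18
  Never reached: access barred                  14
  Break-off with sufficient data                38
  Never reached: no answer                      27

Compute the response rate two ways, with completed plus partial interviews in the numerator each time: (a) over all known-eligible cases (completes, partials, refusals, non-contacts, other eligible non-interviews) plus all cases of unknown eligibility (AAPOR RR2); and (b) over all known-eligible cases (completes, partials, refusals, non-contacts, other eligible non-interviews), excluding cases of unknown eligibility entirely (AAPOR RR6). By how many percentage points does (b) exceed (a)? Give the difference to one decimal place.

Refusals = 47 + 152 = 199
No contact after all attempts = 27 + 14 = 41
Unknown eligibility = 82 + 156 = 238
Num → 338 + 38 = 376
Denom → 338 + 38 + 199 + 41 + 18 + 238 = 872
RR2 = 376 / 872 = 0.4312
Denom → 338 + 38 + 199 + 41 + 18 = 634
RR6 = 376 / 634 = 0.5931
Difference = 59.31 − 43.12 = 16.19 percentage points

16.2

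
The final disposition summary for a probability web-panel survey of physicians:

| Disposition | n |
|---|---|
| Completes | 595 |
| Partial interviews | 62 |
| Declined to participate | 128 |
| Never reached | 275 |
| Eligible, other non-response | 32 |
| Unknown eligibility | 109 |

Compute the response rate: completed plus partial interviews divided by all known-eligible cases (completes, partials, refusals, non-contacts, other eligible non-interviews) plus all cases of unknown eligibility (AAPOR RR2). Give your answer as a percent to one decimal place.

54.7%

Numerator = 595 + 62 = 657
Base = 595 + 62 + 128 + 275 + 32 + 109 = 1201
RR2 = 657 / 1201 = 0.5470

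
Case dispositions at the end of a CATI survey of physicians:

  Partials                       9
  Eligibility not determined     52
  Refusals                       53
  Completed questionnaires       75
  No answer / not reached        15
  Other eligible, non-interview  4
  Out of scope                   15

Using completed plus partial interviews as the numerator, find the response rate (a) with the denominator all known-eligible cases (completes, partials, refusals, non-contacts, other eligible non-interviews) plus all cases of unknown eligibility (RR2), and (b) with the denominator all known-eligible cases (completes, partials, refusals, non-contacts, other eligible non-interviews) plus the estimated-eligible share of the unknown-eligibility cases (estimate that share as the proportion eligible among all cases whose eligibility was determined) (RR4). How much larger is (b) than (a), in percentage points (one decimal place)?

Num → 75 + 9 = 84
Denom → 75 + 9 + 53 + 15 + 4 + 52 = 208
RR2 = 84 / 208 = 0.4038
Eligible (known) → 75 + 9 + 53 + 15 + 4 = 156
e = 156 / (156 + 15) = 156 / 171 = 0.9123
Estimated eligible among unknowns → 0.9123 × 52 = 47.44
Denom → 156 + 47.44 = 203.44
RR4 = 84 / 203.44 = 0.4129
Difference = 41.29 − 40.38 = 0.91 percentage points

0.9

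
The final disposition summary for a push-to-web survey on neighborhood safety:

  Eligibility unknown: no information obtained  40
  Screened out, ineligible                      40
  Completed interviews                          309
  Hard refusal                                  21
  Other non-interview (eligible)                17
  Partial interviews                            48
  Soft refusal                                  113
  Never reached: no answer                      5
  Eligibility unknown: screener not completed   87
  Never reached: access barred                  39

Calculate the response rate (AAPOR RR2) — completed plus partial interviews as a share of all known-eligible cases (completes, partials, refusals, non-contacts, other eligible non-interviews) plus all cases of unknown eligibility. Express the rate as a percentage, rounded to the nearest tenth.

Refusal or break-off = 21 + 113 = 134
No contact after all attempts = 5 + 39 = 44
Unknown eligibility = 87 + 40 = 127
Top: 309 + 48 = 357
Base: 309 + 48 + 134 + 44 + 17 + 127 = 679
RR2 = 357 / 679 = 0.5258

52.6%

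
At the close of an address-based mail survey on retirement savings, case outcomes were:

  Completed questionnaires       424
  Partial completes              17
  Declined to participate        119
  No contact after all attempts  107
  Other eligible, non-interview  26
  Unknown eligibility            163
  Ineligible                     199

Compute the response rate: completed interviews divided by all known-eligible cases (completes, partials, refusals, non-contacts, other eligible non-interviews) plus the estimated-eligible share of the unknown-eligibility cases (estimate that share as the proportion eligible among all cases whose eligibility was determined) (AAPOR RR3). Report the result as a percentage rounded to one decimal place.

Top: 424
Eligible (known): 424 + 17 + 119 + 107 + 26 = 693
e = 693 / (693 + 199) = 693 / 892 = 0.7769
e × U: 0.7769 × 163 = 126.63
Denominator: 693 + 126.63 = 819.63
RR3 = 424 / 819.63 = 0.5173

51.7%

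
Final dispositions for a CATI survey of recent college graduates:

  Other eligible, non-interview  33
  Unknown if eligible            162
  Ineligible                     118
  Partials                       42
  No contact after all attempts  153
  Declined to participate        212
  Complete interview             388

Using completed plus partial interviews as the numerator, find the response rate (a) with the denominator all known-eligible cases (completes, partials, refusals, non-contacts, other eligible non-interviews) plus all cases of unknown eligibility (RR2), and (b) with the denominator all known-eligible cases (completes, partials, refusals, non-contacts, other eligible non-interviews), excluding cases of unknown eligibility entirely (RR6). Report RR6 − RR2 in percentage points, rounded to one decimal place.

Num → 388 + 42 = 430
Base → 388 + 42 + 212 + 153 + 33 + 162 = 990
RR2 = 430 / 990 = 0.4343
Base → 388 + 42 + 212 + 153 + 33 = 828
RR6 = 430 / 828 = 0.5193
Difference = 51.93 − 43.43 = 8.50 percentage points

8.5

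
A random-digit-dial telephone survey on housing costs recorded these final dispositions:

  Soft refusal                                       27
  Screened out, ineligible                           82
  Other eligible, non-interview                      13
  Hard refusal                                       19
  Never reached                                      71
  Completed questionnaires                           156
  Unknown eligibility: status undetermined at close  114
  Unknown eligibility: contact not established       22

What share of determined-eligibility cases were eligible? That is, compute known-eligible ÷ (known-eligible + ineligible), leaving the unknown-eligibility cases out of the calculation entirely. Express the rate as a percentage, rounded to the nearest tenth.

77.7%

Declined to participate = 19 + 27 = 46
Eligibility not determined = 22 + 114 = 136
Eligible (known) → 156 + 46 + 71 + 13 = 286
e = 286 / (286 + 82) = 286 / 368 = 0.7772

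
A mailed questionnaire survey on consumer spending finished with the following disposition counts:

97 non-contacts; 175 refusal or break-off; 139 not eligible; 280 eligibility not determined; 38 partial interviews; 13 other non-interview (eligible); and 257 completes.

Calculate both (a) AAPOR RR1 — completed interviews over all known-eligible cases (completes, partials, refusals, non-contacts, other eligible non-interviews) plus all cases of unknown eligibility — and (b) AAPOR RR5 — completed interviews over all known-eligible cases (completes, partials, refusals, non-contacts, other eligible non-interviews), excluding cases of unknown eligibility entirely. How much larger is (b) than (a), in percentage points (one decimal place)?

Num: 257
Denom: 257 + 38 + 175 + 97 + 13 + 280 = 860
RR1 = 257 / 860 = 0.2988
Denom: 257 + 38 + 175 + 97 + 13 = 580
RR5 = 257 / 580 = 0.4431
Difference = 44.31 − 29.88 = 14.43 percentage points

14.4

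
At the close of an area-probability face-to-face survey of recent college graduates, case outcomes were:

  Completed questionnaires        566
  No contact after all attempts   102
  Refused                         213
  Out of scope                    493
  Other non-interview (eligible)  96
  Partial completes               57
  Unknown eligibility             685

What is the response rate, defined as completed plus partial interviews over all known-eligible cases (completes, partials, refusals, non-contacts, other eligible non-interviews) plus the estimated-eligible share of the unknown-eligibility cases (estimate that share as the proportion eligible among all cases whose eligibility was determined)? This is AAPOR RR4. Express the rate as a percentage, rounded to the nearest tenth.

Num: 566 + 57 = 623
Determined eligible: 566 + 57 + 213 + 102 + 96 = 1034
e = 1034 / (1034 + 493) = 1034 / 1527 = 0.6771
Estimated eligible among unknowns: 0.6771 × 685 = 463.81
Base: 1034 + 463.81 = 1497.81
RR4 = 623 / 1497.81 = 0.4159

41.6%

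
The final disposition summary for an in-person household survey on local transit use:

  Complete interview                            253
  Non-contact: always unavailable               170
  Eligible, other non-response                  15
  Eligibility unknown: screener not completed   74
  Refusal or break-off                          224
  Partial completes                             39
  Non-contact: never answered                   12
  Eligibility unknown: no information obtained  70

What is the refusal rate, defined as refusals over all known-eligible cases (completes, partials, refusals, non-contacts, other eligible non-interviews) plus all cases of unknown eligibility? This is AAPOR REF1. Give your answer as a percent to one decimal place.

Non-contacts = 12 + 170 = 182
Unknown if eligible = 74 + 70 = 144
Numerator → 224
Denom → 253 + 39 + 224 + 182 + 15 + 144 = 857
REF1 = 224 / 857 = 0.2614

26.1%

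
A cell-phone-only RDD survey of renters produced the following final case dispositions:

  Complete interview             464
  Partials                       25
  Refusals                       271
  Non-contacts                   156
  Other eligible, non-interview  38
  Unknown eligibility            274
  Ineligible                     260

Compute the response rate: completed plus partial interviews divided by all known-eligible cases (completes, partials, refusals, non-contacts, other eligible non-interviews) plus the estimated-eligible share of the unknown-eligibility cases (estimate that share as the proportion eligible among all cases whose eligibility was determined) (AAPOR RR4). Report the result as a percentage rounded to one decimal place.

41.8%

Numerator: 464 + 25 = 489
Determined eligible: 464 + 25 + 271 + 156 + 38 = 954
e = 954 / (954 + 260) = 954 / 1214 = 0.7858
Estimated eligible among unknowns: 0.7858 × 274 = 215.31
Denominator: 954 + 215.31 = 1169.31
RR4 = 489 / 1169.31 = 0.4182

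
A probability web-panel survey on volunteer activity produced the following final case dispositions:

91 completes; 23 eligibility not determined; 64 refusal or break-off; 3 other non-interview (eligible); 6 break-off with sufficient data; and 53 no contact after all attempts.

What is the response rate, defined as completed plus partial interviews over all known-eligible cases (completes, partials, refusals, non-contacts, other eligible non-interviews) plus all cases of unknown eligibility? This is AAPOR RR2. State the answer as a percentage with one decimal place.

40.4%

Num → 91 + 6 = 97
Denominator → 91 + 6 + 64 + 53 + 3 + 23 = 240
RR2 = 97 / 240 = 0.4042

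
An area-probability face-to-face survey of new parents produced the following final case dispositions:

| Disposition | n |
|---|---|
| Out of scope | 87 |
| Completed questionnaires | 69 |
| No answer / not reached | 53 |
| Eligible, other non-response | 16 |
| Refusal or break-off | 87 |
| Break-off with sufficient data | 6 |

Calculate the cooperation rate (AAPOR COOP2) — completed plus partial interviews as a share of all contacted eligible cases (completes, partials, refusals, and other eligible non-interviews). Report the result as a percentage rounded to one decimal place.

42.1%

Top: 69 + 6 = 75
Denom: 69 + 6 + 87 + 16 = 178
COOP2 = 75 / 178 = 0.4213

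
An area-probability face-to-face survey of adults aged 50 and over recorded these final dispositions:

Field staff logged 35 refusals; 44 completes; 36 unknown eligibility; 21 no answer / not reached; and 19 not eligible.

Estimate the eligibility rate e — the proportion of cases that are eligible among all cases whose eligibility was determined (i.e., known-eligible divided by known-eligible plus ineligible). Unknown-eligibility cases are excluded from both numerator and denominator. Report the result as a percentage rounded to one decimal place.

Known eligible = 44 + 35 + 21 = 100
e = 100 / (100 + 19) = 100 / 119 = 0.8403

84.0%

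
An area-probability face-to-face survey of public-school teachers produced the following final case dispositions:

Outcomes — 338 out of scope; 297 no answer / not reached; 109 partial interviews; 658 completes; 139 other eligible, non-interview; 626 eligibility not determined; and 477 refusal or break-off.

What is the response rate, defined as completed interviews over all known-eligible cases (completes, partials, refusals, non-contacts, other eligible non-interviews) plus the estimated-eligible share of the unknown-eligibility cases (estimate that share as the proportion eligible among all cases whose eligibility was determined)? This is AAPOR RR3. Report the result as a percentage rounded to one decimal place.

Num = 658
Determined eligible = 658 + 109 + 477 + 297 + 139 = 1680
e = 1680 / (1680 + 338) = 1680 / 2018 = 0.8325
e × U = 0.8325 × 626 = 521.14
Denom = 1680 + 521.14 = 2201.14
RR3 = 658 / 2201.14 = 0.2989

29.9%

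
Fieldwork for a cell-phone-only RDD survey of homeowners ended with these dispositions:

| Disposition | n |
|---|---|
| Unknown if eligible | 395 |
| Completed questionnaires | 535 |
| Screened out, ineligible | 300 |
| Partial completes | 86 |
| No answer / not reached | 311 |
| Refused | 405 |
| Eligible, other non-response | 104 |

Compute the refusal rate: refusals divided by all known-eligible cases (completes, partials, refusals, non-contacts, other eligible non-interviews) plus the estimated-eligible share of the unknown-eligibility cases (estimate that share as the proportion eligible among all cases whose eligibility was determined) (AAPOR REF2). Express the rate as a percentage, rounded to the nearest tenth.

22.9%

Numerator: 405
Determined eligible: 535 + 86 + 405 + 311 + 104 = 1441
e = 1441 / (1441 + 300) = 1441 / 1741 = 0.8277
e × U: 0.8277 × 395 = 326.94
Denominator: 1441 + 326.94 = 1767.94
REF2 = 405 / 1767.94 = 0.2291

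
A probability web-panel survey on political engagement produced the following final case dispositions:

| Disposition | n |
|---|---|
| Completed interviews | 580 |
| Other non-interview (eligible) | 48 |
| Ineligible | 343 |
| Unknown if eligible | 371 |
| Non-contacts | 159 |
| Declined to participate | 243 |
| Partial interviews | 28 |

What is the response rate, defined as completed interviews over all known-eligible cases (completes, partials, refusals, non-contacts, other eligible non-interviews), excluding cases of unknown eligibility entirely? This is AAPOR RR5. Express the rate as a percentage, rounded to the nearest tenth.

54.8%

Numerator: 580
Denom: 580 + 28 + 243 + 159 + 48 = 1058
RR5 = 580 / 1058 = 0.5482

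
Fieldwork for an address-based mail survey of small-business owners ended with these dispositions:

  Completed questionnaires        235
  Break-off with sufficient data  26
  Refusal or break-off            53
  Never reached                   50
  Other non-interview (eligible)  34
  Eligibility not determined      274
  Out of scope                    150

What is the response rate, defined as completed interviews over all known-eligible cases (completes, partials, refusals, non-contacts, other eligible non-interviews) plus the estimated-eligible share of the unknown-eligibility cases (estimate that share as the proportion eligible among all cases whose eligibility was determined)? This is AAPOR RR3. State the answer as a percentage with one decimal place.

39.4%

Top: 235
Determined eligible: 235 + 26 + 53 + 50 + 34 = 398
e = 398 / (398 + 150) = 398 / 548 = 0.7263
Estimated eligible among unknowns: 0.7263 × 274 = 199.01
Denom: 398 + 199.01 = 597.01
RR3 = 235 / 597.01 = 0.3936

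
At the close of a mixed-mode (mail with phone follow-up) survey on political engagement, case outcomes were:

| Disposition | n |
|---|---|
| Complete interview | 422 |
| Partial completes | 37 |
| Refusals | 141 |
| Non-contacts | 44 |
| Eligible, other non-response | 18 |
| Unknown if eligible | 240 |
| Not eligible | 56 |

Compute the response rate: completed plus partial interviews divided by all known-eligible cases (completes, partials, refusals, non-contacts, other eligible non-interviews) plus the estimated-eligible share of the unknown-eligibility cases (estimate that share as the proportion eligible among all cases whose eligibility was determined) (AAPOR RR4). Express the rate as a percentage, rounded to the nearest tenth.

Numerator: 422 + 37 = 459
Known eligible: 422 + 37 + 141 + 44 + 18 = 662
e = 662 / (662 + 56) = 662 / 718 = 0.9220
Eligible share of unknowns: 0.9220 × 240 = 221.28
Denominator: 662 + 221.28 = 883.28
RR4 = 459 / 883.28 = 0.5197

52.0%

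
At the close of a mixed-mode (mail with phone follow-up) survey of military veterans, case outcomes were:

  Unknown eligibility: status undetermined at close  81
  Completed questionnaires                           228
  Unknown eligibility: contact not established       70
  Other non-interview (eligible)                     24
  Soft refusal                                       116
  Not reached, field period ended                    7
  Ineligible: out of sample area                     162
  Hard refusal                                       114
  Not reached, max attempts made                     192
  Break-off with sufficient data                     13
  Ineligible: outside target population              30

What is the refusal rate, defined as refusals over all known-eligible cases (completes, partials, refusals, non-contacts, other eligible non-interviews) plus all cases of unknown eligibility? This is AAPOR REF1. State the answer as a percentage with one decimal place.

27.2%

Refusal or break-off = 114 + 116 = 230
No contact after all attempts = 7 + 192 = 199
Undetermined eligibility = 70 + 81 = 151
Screened out, ineligible = 30 + 162 = 192
Top → 230
Denom → 228 + 13 + 230 + 199 + 24 + 151 = 845
REF1 = 230 / 845 = 0.2722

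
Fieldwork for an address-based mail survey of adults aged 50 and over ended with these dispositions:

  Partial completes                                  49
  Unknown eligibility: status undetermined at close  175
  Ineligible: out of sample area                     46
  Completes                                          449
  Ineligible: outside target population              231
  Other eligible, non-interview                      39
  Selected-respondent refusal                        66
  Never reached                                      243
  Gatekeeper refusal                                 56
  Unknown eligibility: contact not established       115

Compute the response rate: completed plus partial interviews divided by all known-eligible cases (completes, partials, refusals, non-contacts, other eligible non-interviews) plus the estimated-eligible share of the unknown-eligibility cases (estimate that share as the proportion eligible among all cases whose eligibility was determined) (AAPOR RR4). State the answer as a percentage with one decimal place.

44.3%

Refusals = 56 + 66 = 122
Unknown eligibility = 115 + 175 = 290
Not eligible = 231 + 46 = 277
Numerator → 449 + 49 = 498
Determined eligible → 449 + 49 + 122 + 243 + 39 = 902
e = 902 / (902 + 277) = 902 / 1179 = 0.7651
e × U → 0.7651 × 290 = 221.88
Base → 902 + 221.88 = 1123.88
RR4 = 498 / 1123.88 = 0.4431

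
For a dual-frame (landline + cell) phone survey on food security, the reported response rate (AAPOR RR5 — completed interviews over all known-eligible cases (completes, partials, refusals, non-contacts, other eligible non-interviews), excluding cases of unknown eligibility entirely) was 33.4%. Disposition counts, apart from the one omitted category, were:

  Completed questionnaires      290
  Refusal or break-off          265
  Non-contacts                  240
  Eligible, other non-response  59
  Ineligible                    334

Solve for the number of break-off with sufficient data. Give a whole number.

14

RR5 = 290 / D = 0.334
D = 290 / 0.334 = 868.3
Remaining denominator categories sum to 854
break-off with sufficient data = 868.3 − 854 ≈ 14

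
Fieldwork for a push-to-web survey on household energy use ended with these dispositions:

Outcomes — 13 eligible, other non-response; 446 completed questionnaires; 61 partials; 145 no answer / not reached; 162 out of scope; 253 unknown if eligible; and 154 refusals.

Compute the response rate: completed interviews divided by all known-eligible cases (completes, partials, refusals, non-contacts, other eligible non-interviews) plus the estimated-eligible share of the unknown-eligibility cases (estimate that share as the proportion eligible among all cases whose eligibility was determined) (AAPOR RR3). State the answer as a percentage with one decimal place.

Top → 446
Known eligible → 446 + 61 + 154 + 145 + 13 = 819
e = 819 / (819 + 162) = 819 / 981 = 0.8349
Eligible share of unknowns → 0.8349 × 253 = 211.23
Denom → 819 + 211.23 = 1030.23
RR3 = 446 / 1030.23 = 0.4329

43.3%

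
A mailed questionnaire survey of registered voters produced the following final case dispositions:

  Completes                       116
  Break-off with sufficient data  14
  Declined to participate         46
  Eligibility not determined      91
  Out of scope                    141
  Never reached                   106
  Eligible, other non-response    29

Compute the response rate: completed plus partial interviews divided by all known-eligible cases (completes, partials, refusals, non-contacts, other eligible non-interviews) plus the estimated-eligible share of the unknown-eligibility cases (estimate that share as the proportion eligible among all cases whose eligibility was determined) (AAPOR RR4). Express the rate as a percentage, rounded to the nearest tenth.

34.8%

Num: 116 + 14 = 130
Known eligible: 116 + 14 + 46 + 106 + 29 = 311
e = 311 / (311 + 141) = 311 / 452 = 0.6881
Eligible share of unknowns: 0.6881 × 91 = 62.62
Base: 311 + 62.62 = 373.62
RR4 = 130 / 373.62 = 0.3479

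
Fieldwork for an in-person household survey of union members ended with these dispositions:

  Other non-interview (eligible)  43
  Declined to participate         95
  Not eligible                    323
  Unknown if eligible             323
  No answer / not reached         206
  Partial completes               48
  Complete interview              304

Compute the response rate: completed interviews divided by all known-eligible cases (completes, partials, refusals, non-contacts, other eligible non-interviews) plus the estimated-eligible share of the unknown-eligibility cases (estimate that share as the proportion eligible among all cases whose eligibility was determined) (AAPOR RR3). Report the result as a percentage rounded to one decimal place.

33.2%

Num → 304
Known eligible → 304 + 48 + 95 + 206 + 43 = 696
e = 696 / (696 + 323) = 696 / 1019 = 0.6830
e × U → 0.6830 × 323 = 220.61
Denom → 696 + 220.61 = 916.61
RR3 = 304 / 916.61 = 0.3317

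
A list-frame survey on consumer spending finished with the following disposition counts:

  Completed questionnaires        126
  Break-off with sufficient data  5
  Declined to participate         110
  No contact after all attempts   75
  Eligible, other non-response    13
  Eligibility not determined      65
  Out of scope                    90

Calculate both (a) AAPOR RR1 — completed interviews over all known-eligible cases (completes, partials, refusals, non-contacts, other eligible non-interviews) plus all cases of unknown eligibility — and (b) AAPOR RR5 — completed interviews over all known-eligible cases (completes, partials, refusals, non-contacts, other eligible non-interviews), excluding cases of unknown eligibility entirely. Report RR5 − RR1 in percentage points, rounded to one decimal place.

6.3

Top → 126
Base → 126 + 5 + 110 + 75 + 13 + 65 = 394
RR1 = 126 / 394 = 0.3198
Base → 126 + 5 + 110 + 75 + 13 = 329
RR5 = 126 / 329 = 0.3830
Difference = 38.30 − 31.98 = 6.32 percentage points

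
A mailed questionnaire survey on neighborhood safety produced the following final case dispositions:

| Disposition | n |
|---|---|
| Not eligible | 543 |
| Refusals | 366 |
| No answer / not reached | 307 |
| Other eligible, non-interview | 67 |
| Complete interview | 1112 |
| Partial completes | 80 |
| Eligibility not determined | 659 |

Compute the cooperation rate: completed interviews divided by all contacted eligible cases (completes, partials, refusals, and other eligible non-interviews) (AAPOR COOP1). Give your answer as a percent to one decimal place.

Top = 1112
Base = 1112 + 80 + 366 + 67 = 1625
COOP1 = 1112 / 1625 = 0.6843

68.4%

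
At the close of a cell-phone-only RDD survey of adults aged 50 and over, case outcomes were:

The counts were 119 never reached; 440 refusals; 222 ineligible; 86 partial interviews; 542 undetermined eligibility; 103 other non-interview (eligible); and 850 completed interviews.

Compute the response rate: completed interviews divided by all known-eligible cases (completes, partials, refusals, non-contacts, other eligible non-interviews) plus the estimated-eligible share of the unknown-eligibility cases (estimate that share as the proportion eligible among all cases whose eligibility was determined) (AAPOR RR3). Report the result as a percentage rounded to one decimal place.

41.0%

Top: 850
Eligible (known): 850 + 86 + 440 + 119 + 103 = 1598
e = 1598 / (1598 + 222) = 1598 / 1820 = 0.8780
Eligible share of unknowns: 0.8780 × 542 = 475.88
Base: 1598 + 475.88 = 2073.88
RR3 = 850 / 2073.88 = 0.4099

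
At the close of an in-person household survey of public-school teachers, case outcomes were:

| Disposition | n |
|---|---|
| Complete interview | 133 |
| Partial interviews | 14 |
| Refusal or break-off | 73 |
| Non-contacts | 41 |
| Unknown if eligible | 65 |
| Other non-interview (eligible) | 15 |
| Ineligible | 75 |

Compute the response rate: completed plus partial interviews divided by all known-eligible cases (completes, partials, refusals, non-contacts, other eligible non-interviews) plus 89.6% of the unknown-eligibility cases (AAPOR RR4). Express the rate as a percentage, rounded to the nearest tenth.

Top → 133 + 14 = 147
Eligible (known) → 133 + 14 + 73 + 41 + 15 = 276
Eligible share of unknowns → 0.8960 × 65 = 58.24
Denominator → 276 + 58.24 = 334.24
RR4 = 147 / 334.24 = 0.4398

44.0%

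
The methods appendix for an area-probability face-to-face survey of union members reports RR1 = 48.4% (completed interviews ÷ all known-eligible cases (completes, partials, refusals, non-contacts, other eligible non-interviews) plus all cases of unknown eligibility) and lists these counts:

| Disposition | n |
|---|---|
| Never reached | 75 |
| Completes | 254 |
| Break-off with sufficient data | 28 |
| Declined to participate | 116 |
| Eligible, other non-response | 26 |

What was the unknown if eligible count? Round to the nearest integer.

26

RR1 = 254 / D = 0.484
D = 254 / 0.484 = 524.8
Rest of base = 499
unknown if eligible = 524.8 − 499 ≈ 26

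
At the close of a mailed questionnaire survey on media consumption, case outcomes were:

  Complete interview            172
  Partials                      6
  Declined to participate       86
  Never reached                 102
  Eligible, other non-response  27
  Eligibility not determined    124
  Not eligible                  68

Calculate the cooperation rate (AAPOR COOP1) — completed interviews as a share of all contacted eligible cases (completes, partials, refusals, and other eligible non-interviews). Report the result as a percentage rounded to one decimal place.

59.1%

Num = 172
Denom = 172 + 6 + 86 + 27 = 291
COOP1 = 172 / 291 = 0.5911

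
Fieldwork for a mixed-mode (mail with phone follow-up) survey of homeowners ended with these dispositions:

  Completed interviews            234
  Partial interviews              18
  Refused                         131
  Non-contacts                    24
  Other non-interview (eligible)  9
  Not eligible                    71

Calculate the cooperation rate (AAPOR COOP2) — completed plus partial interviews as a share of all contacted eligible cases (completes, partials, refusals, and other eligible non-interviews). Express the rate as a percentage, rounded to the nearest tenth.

Numerator → 234 + 18 = 252
Denom → 234 + 18 + 131 + 9 = 392
COOP2 = 252 / 392 = 0.6429

64.3%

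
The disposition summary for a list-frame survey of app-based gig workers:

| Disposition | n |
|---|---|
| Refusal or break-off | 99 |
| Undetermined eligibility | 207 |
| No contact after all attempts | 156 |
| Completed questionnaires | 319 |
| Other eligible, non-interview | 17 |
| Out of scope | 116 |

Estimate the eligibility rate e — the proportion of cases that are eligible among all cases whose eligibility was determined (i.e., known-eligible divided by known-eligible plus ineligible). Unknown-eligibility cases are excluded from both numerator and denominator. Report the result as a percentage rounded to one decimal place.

83.6%

Eligible (known) = 319 + 99 + 156 + 17 = 591
e = 591 / (591 + 116) = 591 / 707 = 0.8359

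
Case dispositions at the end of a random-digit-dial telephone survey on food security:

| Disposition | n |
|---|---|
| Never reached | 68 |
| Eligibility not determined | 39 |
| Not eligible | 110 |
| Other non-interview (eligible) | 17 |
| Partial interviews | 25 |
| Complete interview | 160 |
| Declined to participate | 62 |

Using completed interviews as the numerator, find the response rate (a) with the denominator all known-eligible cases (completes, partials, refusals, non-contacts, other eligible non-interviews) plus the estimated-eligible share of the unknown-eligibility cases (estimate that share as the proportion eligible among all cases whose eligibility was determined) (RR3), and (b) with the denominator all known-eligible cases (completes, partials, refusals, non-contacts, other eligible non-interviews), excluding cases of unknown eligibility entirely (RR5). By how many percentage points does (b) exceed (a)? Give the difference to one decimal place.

3.9

Top = 160
Known eligible = 160 + 25 + 62 + 68 + 17 = 332
e = 332 / (332 + 110) = 332 / 442 = 0.7511
Eligible share of unknowns = 0.7511 × 39 = 29.29
Base = 332 + 29.29 = 361.29
RR3 = 160 / 361.29 = 0.4429
Base = 160 + 25 + 62 + 68 + 17 = 332
RR5 = 160 / 332 = 0.4819
Difference = 48.19 − 44.29 = 3.90 percentage points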